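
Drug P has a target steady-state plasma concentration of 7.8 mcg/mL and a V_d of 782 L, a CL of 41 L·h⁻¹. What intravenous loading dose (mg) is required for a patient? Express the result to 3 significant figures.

LD = Vd × C = 782.0 × 7.800 = 6100 mg

6100 mg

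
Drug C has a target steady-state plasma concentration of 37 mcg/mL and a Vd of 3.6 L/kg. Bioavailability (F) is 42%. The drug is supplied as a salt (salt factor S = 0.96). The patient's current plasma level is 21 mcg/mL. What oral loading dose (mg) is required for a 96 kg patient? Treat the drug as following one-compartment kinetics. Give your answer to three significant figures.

Vd(total) = 96 kg × 3.6 L/kg = 345.6 L
The loading dose fills Vd to the target concentration.
Concentration deficit ΔC = 37 − 21 = 16.00 mg/L
LD = Vd × ΔC / F / S = 345.6 × 16.00 / 0.42 / 0.96 = 13710 mg

13700 mg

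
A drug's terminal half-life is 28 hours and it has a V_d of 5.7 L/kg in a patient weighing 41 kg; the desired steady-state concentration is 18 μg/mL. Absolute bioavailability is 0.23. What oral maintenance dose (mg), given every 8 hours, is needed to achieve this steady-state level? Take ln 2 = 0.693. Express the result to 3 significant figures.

3620 mg

Total Vd = 5.7 × 41 = 233.7 L
k = 0.693/28 = 0.02475 h⁻¹, so CL = k·Vd = 0.02475 × 233.7 = 5.784 L/h
D = CL × Css × τ / F = 5.784 × 18 × 8 / 0.23 = 3621 mg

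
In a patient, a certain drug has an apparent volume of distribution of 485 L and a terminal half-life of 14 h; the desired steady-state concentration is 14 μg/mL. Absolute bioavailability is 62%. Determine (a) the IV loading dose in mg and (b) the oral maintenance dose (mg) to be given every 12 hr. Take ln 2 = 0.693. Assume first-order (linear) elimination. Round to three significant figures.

(a) 6790 mg; (b) 6510 mg

LD = Vd × C = 485.0 × 14 = 6790 mg
CL = 0.693 × Vd / t½ = 0.693 × 485.0 / 14 = 24.01 L/h
D = CL × Css × τ / F = 24.01 × 14 × 12 / 0.62 = 6506 mg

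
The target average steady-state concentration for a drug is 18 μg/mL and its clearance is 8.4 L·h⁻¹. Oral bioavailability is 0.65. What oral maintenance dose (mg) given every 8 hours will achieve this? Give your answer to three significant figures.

1860 mg

D = CL × Css × τ / F = 8.400 × 18 × 8 / 0.65 = 1861 mg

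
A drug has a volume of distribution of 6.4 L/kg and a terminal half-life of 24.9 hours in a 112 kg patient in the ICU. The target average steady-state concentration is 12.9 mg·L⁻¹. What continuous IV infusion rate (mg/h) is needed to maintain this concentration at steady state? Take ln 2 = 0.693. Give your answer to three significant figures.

257 mg/h

Vd = 6.4 L/kg × 112 kg = 716.8 L
CL = 0.693 × Vd / t½ = 0.693 × 716.8 / 24.9 = 19.95 L/h
Infusion rate = CL × Css = 19.95 × 12.9 = 257.4 mg/h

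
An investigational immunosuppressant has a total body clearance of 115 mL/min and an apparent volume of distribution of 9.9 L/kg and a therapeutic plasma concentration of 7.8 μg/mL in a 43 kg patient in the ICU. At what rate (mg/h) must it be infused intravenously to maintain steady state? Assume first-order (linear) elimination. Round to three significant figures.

CL = 115 mL/min × 60/1000 = 6.900 L/h
Rate = CL × Css = 6.900 × 7.8 = 53.82 mg/h

53.8 mg/h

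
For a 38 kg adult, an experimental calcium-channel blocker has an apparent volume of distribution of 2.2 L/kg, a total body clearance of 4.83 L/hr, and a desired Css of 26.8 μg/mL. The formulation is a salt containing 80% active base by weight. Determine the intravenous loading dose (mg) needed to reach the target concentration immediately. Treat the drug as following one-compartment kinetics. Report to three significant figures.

Vd(total) = 38 kg × 2.2 L/kg = 83.60 L
Loading dose depends on Vd (not clearance): it fills the distribution volume.
LD = Vd × C / S = 83.60 × 26.80 / 0.8 = 2801 mg

2800 mg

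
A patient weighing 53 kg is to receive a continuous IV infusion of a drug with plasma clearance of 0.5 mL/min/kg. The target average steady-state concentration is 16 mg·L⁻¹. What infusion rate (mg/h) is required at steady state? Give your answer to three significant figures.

CL = 0.5 mL/min/kg × 53 kg = 26.50 mL/min = 26.50 × 60/1000 = 1.590 L/h
At steady state, infusion rate equals elimination rate: rate in = CL × Css.
R₀ = 1.590 × 16 = 25.44 mg/h

25.4 mg/h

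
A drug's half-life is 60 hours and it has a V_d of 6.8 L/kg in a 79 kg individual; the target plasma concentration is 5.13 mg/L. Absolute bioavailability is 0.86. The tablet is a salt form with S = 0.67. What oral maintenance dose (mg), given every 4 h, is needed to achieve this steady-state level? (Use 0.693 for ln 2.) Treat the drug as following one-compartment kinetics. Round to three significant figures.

221 mg

Vd(total) = 79 kg × 6.8 L/kg = 537.2 L
CL = 0.693 × Vd / t½ = 0.693 × 537.2 / 60 = 6.205 L/h
D = CL × Css × τ / F / S = 6.205 × 5.13 × 4 / 0.86 / 0.67 = 221.0 mg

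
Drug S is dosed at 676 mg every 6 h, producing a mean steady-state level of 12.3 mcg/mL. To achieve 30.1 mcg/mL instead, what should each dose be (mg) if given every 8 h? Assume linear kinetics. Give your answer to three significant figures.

With linear kinetics, Css is proportional to dose rate (D/τ) at fixed clearance.
D₂ = D₁ × (Css,target / Css,current) × (τ₂/τ₁) = 676 × (30.1/12.3) × (8/6) = 2206 mg

2210 mg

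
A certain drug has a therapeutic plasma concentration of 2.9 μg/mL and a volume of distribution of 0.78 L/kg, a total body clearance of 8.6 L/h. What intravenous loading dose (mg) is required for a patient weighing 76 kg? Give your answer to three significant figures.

172 mg

Vd(total) = 76 kg × 0.78 L/kg = 59.28 L
The loading dose fills Vd to the target concentration.
LD = Vd × C = 59.28 × 2.900 = 171.9 mg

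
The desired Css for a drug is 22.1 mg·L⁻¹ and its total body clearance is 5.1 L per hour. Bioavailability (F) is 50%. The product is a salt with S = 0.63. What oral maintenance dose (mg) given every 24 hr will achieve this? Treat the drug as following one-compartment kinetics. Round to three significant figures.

D = CL × Css × τ / F / S = 5.100 × 22.1 × 24 / 0.5 / 0.63 = 8587 mg

8590 mg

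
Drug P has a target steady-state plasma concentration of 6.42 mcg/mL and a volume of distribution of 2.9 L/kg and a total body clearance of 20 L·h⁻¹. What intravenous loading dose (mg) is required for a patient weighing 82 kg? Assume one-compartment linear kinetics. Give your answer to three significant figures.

Total Vd = 2.9 × 82 = 237.8 L
LD = Vd × C = 237.8 × 6.420 = 1527 mg

1530 mg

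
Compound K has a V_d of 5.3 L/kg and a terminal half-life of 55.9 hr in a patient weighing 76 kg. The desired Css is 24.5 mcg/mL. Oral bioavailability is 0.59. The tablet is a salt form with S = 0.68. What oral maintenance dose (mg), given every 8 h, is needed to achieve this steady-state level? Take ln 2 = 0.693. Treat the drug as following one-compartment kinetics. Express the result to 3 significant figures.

Vd(total) = 76 kg × 5.3 L/kg = 402.8 L
CL = ln 2 · Vd / t½ = 0.693 × 402.8 / 55.9 = 4.994 L/h
D = CL × Css × τ / F / S = 4.994 × 24.5 × 8 / 0.59 / 0.68 = 2440 mg

2440 mg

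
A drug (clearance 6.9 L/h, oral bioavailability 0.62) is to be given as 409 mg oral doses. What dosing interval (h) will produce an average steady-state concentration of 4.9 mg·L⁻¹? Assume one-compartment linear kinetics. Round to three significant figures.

F·D/τ = CL·Css → τ = F·D / (CL·Css).
τ = 0.62 × 409 / (6.9 × 4.9) = 7.500 h

7.50 h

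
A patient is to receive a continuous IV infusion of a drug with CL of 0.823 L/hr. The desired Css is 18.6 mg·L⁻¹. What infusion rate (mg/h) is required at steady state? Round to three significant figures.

Infusion rate = CL · Css = 0.8230 L/h × 18.6 mg/L = 15.31 mg/h

15.3 mg/h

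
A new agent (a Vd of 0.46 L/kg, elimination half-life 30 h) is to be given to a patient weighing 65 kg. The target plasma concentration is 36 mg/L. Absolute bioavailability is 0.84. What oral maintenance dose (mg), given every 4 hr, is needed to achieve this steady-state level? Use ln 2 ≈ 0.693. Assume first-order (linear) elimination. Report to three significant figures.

Vd(total) = 65 kg × 0.46 L/kg = 29.90 L
CL = ln 2 · Vd / t½ = 0.693 × 29.90 / 30 = 0.6907 L/h
D = CL × Css × τ / F = 0.6907 × 36 × 4 / 0.84 = 118.4 mg

118 mg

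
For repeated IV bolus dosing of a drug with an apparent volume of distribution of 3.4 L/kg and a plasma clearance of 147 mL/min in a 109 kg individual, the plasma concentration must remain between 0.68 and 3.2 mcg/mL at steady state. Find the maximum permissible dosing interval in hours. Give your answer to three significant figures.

Total Vd = 3.4 × 109 = 370.6 L
Convert clearance: 147 mL/min × 60 min/h ÷ 1000 mL/L = 8.820 L/h
k = CL / Vd = 8.820 / 370.6 = 0.02380 h⁻¹
Between IV bolus doses, concentration decays as C = C₀·e^(−kτ), so C_peak/C_trough = e^(kτ).
τ_max = ln(C_peak/C_trough) / k = ln(3.2/0.68) / 0.02380 = 1.549 / 0.02380 = 65.08 h

65.1 h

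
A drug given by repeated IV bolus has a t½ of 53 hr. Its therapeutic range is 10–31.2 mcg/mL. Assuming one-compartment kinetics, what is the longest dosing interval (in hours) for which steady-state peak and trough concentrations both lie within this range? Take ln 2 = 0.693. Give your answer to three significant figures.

k = 0.693 / t½ = 0.693 / 53 = 0.01308 h⁻¹
Between IV bolus doses, concentration decays as C = C₀·e^(−kτ), so C_peak/C_trough = e^(kτ).
τ_max = ln(C_peak/C_trough) / k = ln(31.2/10) / 0.01308 = 1.138 / 0.01308 = 87.00 h

87.0 h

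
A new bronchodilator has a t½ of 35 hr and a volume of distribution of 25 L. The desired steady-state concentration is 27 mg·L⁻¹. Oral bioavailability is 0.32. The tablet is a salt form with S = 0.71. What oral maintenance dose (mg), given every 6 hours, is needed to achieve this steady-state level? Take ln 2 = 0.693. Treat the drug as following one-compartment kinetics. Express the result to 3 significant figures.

353 mg

CL = 0.693 × Vd / t½ = 0.693 × 25.00 / 35 = 0.4950 L/h
D = CL × Css × τ / F / S = 0.4950 × 27 × 6 / 0.32 / 0.71 = 352.9 mg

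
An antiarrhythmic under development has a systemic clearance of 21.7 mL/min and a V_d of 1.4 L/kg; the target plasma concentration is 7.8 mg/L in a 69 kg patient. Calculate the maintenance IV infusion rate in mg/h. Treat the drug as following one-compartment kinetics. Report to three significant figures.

CL = 21.7 mL/min × 60/1000 = 1.302 L/h
Rate = CL × Css = 1.302 × 7.8 = 10.16 mg/h

10.2 mg/h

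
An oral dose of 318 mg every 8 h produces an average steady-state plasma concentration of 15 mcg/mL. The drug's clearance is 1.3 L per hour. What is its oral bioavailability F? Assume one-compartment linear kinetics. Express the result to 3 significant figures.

0.491

F·D/τ = CL·Css at steady state → F = CL·Css·τ / D.
F = 1.3 × 15 × 8 / 318 = 0.491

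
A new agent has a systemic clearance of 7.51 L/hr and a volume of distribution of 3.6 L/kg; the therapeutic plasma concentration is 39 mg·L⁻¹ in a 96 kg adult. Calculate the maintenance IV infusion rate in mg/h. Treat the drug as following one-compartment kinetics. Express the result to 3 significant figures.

293 mg/h

Maintenance depends on clearance, not Vd — rate in must match rate out.
Rate = CL × Css = 7.510 × 39 = 292.9 mg/h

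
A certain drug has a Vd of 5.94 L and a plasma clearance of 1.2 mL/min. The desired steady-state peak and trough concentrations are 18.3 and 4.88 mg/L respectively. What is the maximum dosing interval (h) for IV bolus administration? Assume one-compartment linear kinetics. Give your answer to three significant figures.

109 h

CL = 1.2 mL/min × 60/1000 = 0.07200 L/h
k = CL / Vd = 0.07200 / 5.940 = 0.01212 h⁻¹
Between IV bolus doses, concentration decays as C = C₀·e^(−kτ), so C_peak/C_trough = e^(kτ).
τ_max = ln(C_peak/C_trough) / k = ln(18.3/4.88) / 0.01212 = 1.322 / 0.01212 = 109.1 h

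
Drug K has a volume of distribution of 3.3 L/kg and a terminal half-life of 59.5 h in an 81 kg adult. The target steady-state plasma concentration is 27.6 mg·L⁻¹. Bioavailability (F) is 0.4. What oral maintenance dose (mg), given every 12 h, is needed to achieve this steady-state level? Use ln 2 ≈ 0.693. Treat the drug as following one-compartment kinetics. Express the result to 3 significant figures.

2580 mg

Total Vd = 3.3 × 81 = 267.3 L
k = 0.693/59.5 = 0.01165 h⁻¹, so CL = k·Vd = 0.01165 × 267.3 = 3.114 L/h
D = CL × Css × τ / F = 3.114 × 27.6 × 12 / 0.4 = 2578 mg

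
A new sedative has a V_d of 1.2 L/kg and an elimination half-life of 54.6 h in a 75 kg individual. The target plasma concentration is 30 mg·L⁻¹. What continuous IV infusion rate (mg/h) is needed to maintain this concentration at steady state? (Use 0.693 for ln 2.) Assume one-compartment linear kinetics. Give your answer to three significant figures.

Total Vd = 1.2 × 75 = 90.00 L
k = 0.693/54.6 = 0.01269 h⁻¹, so CL = k·Vd = 0.01269 × 90.00 = 1.142 L/h
Infusion rate = CL × Css = 1.142 × 30 = 34.26 mg/h

34.3 mg/h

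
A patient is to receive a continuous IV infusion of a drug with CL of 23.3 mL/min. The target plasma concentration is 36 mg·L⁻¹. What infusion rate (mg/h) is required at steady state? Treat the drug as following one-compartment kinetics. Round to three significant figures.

50.3 mg/h

CL = 23.3 mL/min × 60/1000 = 1.398 L/h
Infusion rate = CL · Css = 1.398 L/h × 36 mg/L = 50.33 mg/h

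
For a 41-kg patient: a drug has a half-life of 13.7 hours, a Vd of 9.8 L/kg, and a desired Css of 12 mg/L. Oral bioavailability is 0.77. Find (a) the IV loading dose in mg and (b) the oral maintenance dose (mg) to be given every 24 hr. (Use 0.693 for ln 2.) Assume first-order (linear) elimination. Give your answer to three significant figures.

(a) 4820 mg; (b) 7600 mg

Vd(total) = 41 kg × 9.8 L/kg = 401.8 L
LD = Vd × C = 401.8 × 12 = 4822 mg
CL = 0.693 × Vd / t½ = 0.693 × 401.8 / 13.7 = 20.32 L/h
D = CL × Css × τ / F = 20.32 × 12 × 24 / 0.77 = 7600 mg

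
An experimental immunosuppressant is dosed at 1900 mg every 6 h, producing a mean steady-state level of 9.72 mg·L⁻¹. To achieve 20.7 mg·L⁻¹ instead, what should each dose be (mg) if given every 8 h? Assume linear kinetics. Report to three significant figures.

5400 mg

For first-order elimination, Css ∝ F·D/(CL·τ); F and CL are unchanged, so Css ∝ D/τ.
D₂ = D₁ × (Css,target / Css,current) × (τ₂/τ₁) = 1900 × (20.7/9.72) × (8/6) = 5395 mg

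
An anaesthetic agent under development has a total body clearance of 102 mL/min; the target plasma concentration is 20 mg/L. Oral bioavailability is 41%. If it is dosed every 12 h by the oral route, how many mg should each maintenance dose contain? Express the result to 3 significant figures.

CL = 102 mL/min × 60/1000 = 6.120 L/h
D = CL × Css × τ / F = 6.120 × 20 × 12 / 0.41 = 3582 mg

3580 mg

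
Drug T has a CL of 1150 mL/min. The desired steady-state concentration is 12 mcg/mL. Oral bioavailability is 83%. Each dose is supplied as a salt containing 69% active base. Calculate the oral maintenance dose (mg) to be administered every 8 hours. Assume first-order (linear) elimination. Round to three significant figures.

11600 mg

Convert clearance: 1150 mL/min × 60 min/h ÷ 1000 mL/L = 69.00 L/h
At steady state, dose per interval replaces the amount cleared in that interval: F·S·D/τ = CL·Css.
D = CL × Css × τ / F / S = 69.00 × 12 × 8 / 0.83 / 0.69 = 11570 mg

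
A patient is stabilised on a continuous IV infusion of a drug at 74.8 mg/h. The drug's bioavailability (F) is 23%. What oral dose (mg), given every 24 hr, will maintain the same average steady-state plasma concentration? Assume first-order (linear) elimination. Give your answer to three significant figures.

To maintain the same Css, the systemic dosing rate must be unchanged: F·D/τ = infusion rate.
D = rate × τ / F = 74.8 × 24 / 0.23 = 7805 mg

7810 mg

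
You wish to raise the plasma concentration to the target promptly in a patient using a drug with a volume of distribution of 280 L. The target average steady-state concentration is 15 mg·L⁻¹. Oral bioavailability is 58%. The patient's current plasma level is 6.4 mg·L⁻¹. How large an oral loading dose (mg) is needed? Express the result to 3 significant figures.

Concentration deficit ΔC = 15 − 6.4 = 8.600 mg/L
LD = Vd × ΔC / F = 280.0 × 8.600 / 0.58 = 4152 mg

4150 mg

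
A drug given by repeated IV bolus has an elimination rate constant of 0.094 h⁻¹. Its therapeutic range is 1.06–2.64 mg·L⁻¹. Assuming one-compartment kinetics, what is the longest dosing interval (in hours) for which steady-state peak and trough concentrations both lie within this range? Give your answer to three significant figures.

Between IV bolus doses, concentration decays as C = C₀·e^(−kτ), so C_peak/C_trough = e^(kτ).
τ_max = ln(C_peak/C_trough) / k = ln(2.64/1.06) / 0.09400 = 0.9125 / 0.09400 = 9.707 h

9.71 h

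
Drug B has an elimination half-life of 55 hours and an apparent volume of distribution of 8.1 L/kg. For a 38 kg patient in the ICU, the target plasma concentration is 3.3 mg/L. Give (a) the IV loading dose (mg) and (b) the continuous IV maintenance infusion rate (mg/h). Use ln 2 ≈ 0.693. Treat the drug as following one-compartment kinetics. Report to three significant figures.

Vd = 8.1 L/kg × 38 kg = 307.8 L
LD = Vd × C = 307.8 × 3.3 = 1016 mg
CL = 0.693 × Vd / t½ = 0.693 × 307.8 / 55 = 3.878 L/h
Infusion rate = CL × Css = 3.878 × 3.3 = 12.80 mg/h

(a) 1020 mg; (b) 12.8 mg/h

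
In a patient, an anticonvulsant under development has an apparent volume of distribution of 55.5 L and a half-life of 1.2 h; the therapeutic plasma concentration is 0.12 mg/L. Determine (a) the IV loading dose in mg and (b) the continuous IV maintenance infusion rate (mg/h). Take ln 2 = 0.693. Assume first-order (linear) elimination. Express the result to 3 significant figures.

(a) 6.66 mg; (b) 3.85 mg/h

LD = Vd × C = 55.50 × 0.12 = 6.660 mg
CL = 0.693 × Vd / t½ = 0.693 × 55.50 / 1.2 = 32.05 L/h
Infusion rate = CL × Css = 32.05 × 0.12 = 3.846 mg/h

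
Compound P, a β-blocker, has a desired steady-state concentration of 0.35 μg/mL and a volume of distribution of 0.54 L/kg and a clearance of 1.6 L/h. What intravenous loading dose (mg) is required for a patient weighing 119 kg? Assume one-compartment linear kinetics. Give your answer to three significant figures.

Vd(total) = 119 kg × 0.54 L/kg = 64.26 L
LD = Vd × C = 64.26 × 0.3500 = 22.49 mg

22.5 mg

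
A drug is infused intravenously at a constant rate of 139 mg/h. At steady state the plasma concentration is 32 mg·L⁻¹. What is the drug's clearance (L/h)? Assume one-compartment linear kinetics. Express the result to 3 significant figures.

At steady state, infusion rate = CL × Css, so CL = rate / Css.
CL = 139 / 32 = 4.344 L/h

4.34 L/h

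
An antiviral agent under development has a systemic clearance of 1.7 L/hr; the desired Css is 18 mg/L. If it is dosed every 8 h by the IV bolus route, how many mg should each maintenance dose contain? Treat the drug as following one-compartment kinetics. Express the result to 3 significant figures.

D = CL × Css × τ = 1.700 × 18 × 8 = 244.8 mg

245 mg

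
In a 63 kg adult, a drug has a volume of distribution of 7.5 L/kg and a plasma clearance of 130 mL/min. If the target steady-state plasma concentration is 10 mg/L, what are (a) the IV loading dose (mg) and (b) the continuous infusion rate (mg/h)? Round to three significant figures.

Total Vd = 7.5 × 63 = 472.5 L
Loading: fill Vd to C_target → 472.5 L × 10 mg/L = 4725 mg
CL = 130 mL/min × 60/1000 = 7.800 L/h
Infusion rate = 7.800 L/h × 10 mg/L = 78.00 mg/h

(a) 4730 mg; (b) 78.0 mg/h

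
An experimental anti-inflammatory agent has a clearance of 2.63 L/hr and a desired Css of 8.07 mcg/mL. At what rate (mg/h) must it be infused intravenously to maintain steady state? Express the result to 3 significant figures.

R₀ = 2.630 × 8.07 = 21.22 mg/h

21.2 mg/h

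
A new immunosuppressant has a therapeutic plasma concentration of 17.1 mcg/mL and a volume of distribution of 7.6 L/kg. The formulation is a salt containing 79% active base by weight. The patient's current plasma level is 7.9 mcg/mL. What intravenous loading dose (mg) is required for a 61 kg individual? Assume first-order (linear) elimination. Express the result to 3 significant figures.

Vd = 7.6 L/kg × 61 kg = 463.6 L
The loading dose fills Vd to the target concentration.
Concentration deficit ΔC = 17.1 − 7.9 = 9.200 mg/L
LD = Vd × ΔC / S = 463.6 × 9.200 / 0.79 = 5399 mg

5400 mg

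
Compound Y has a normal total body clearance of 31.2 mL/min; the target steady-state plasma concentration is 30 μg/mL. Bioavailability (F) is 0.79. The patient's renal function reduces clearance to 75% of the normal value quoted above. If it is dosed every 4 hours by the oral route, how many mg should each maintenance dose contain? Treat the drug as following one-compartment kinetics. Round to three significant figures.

213 mg

CL = 31.2 mL/min × 60/1000 = 1.872 L/h
Patient clearance = 0.75 × 1.872 = 1.404 L/h
D = CL × Css × τ / F = 1.404 × 30 × 4 / 0.79 = 213.3 mg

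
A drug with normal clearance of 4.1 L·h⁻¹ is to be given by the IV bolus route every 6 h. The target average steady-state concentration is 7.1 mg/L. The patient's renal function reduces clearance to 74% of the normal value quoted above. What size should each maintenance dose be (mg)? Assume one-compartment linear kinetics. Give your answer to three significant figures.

Patient clearance = 0.74 × 4.100 = 3.034 L/h
At steady state, dose per interval replaces the amount cleared in that interval: D/τ = CL·Css.
D = CL × Css × τ = 3.034 × 7.1 × 6 = 129.2 mg

129 mg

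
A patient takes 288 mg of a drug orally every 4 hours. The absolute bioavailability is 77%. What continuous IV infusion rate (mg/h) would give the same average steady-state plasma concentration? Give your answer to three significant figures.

Equivalent systemic input: infusion rate = F·D/τ.
Rate = 0.77 × 288 / 4 = 55.44 mg/h

55.4 mg/h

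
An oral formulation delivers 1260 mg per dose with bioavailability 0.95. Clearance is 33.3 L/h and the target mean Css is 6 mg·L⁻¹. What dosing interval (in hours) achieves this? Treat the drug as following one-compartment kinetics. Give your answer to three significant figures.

F·D/τ = CL·Css → τ = F·D / (CL·Css).
τ = 0.95 × 1260 / (33.3 × 6) = 5.991 h

5.99 h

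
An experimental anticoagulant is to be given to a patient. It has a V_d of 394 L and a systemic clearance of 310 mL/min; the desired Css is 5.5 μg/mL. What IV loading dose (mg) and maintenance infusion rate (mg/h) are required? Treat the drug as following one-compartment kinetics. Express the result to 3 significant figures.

LD = Vd · C_target = 394.0 × 5.5 = 2167 mg
CL = 310 mL/min × 60/1000 = 18.60 L/h
Infusion rate = 18.60 L/h × 5.5 mg/L = 102.3 mg/h

(a) 2170 mg; (b) 102 mg/h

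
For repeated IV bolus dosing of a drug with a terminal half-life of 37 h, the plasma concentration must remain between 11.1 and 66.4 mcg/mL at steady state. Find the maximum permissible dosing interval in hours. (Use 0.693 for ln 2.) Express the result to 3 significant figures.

k = 0.693 / t½ = 0.693 / 37 = 0.01873 h⁻¹
Between IV bolus doses, concentration decays as C = C₀·e^(−kτ), so C_peak/C_trough = e^(kτ).
τ_max = ln(C_peak/C_trough) / k = ln(66.4/11.1) / 0.01873 = 1.789 / 0.01873 = 95.52 h

95.5 h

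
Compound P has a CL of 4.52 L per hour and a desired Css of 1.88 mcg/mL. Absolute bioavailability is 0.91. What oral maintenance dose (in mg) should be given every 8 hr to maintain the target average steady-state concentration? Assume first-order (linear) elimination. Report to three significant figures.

74.7 mg

D = CL × Css × τ / F = 4.520 × 1.88 × 8 / 0.91 = 74.70 mg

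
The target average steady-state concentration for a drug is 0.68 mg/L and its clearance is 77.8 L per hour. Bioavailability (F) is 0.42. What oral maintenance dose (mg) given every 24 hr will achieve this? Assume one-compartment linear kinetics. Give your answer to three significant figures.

At steady state, dose per interval replaces the amount cleared in that interval: F·D/τ = CL·Css.
D = CL × Css × τ / F = 77.80 × 0.68 × 24 / 0.42 = 3023 mg

3020 mg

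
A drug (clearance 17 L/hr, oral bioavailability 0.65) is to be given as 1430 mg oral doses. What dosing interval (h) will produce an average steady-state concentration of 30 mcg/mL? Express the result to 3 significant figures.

F·D/τ = CL·Css → τ = F·D / (CL·Css).
τ = 0.65 × 1430 / (17 × 30) = 1.823 h

1.82 h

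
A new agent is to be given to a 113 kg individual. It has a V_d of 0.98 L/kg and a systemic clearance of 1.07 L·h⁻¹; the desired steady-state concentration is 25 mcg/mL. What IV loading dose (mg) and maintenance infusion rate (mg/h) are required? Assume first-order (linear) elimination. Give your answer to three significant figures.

Vd = 0.98 L/kg × 113 kg = 110.7 L
Loading dose = Vd × C = 110.7 × 25 = 2768 mg
Maintenance: replace elimination → rate = CL × Css = 1.070 × 25 = 26.75 mg/h

(a) 2770 mg; (b) 26.8 mg/h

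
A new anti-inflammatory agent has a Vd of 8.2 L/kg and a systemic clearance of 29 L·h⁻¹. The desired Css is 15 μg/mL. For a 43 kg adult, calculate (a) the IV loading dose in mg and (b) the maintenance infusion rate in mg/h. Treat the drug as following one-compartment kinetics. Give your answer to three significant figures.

(a) 5290 mg; (b) 435 mg/h

Total Vd = 8.2 × 43 = 352.6 L
LD = Vd · C_target = 352.6 × 15 = 5289 mg
Infusion rate = 29.00 L/h × 15 mg/L = 435.0 mg/h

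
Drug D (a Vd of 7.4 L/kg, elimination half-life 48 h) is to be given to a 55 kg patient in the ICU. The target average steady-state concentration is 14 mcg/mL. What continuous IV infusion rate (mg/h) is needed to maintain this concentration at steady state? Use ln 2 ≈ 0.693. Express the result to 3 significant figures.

Vd = 7.4 L/kg × 55 kg = 407.0 L
CL = 0.693 × Vd / t½ = 0.693 × 407.0 / 48 = 5.876 L/h
Infusion rate = CL × Css = 5.876 × 14 = 82.26 mg/h

82.3 mg/h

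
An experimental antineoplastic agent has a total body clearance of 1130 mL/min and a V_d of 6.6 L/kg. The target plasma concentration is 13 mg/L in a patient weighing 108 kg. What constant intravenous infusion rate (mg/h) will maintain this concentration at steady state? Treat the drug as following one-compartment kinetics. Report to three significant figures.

881 mg/h

CL = 1130 mL/min × 60/1000 = 67.80 L/h
Rate = CL × Css = 67.80 × 13 = 881.4 mg/h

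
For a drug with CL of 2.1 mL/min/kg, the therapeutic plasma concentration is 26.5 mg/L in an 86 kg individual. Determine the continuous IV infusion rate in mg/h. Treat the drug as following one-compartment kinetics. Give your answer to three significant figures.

CL = 2.1 mL/min/kg × 86 kg = 180.6 mL/min = 180.6 × 60/1000 = 10.84 L/h
At steady state, infusion rate equals elimination rate: rate in = CL × Css.
R₀ = 10.84 × 26.5 = 287.3 mg/h

287 mg/h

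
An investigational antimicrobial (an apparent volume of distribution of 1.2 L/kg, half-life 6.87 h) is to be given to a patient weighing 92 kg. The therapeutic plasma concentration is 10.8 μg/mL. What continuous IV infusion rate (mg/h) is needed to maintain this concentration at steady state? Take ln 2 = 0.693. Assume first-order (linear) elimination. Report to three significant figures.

Total Vd = 1.2 × 92 = 110.4 L
CL = ln 2 · Vd / t½ = 0.693 × 110.4 / 6.87 = 11.14 L/h
Infusion rate = CL × Css = 11.14 × 10.8 = 120.3 mg/h

120 mg/h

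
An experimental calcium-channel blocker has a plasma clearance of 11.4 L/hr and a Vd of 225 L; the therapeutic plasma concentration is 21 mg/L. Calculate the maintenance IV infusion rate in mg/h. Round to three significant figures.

Rate = CL × Css = 11.40 × 21 = 239.4 mg/h

239 mg/h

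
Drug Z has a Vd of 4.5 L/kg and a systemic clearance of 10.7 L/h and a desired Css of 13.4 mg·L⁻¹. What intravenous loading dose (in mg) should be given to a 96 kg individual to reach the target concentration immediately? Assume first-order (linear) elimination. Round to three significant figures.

Vd = 4.5 L/kg × 96 kg = 432.0 L
LD = Vd × C = 432.0 × 13.40 = 5789 mg

5790 mg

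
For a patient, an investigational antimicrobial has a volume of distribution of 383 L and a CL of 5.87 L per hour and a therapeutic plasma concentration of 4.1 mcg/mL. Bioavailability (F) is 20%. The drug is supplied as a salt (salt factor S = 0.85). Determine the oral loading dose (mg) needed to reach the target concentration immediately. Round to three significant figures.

9240 mg

LD = Vd × C / F / S = 383.0 × 4.100 / 0.2 / 0.85 = 9237 mg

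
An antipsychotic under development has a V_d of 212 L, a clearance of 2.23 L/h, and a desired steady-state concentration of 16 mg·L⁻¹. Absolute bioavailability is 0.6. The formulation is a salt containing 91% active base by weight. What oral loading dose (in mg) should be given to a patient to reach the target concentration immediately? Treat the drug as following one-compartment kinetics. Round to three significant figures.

6210 mg

LD is governed by Vd — clearance does not enter the loading-dose calculation.
LD = Vd × C / F / S = 212.0 × 16.00 / 0.6 / 0.91 = 6212 mg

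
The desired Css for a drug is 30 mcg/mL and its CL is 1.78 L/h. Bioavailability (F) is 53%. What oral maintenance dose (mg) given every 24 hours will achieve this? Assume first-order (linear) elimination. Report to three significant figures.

At steady state, dose per interval replaces the amount cleared in that interval: F·D/τ = CL·Css.
D = CL × Css × τ / F = 1.780 × 30 × 24 / 0.53 = 2418 mg

2420 mg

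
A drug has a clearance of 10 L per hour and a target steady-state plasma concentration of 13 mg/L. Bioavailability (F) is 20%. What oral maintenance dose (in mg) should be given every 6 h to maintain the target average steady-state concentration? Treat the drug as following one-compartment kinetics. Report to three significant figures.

3900 mg

D = CL × Css × τ / F = 10.00 × 13 × 6 / 0.2 = 3900 mg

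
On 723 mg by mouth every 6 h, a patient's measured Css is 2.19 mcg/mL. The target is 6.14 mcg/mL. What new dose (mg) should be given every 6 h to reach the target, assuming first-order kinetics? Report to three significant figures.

For first-order elimination, Css ∝ F·D/(CL·τ); F and CL are unchanged, so Css ∝ D/τ.
D₂ = D₁ × (Css,target / Css,current) = 723 × 6.14/2.19 = 2027 mg

2030 mg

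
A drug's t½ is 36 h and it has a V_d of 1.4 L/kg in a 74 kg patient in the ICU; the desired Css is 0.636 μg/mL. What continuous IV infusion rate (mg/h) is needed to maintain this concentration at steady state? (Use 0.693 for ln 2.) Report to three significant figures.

Total Vd = 1.4 × 74 = 103.6 L
CL = ln 2 · Vd / t½ = 0.693 × 103.6 / 36 = 1.994 L/h
Infusion rate = CL × Css = 1.994 × 0.636 = 1.268 mg/h

1.27 mg/h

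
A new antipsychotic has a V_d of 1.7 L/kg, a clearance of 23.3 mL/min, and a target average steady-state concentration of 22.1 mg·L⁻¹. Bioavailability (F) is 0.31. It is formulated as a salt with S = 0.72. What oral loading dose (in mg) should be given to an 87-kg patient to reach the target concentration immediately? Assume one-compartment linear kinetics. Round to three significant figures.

Vd(total) = 87 kg × 1.7 L/kg = 147.9 L
LD = Vd × C / F / S = 147.9 × 22.10 / 0.31 / 0.72 = 14640 mg

14600 mg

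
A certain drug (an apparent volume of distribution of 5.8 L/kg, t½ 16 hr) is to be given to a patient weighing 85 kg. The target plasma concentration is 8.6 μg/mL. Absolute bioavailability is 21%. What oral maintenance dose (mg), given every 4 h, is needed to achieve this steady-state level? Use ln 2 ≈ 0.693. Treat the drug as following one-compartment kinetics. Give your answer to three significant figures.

3500 mg

Vd(total) = 85 kg × 5.8 L/kg = 493.0 L
k = 0.693/16 = 0.04331 h⁻¹, so CL = k·Vd = 0.04331 × 493.0 = 21.35 L/h
D = CL × Css × τ / F = 21.35 × 8.6 × 4 / 0.21 = 3497 mg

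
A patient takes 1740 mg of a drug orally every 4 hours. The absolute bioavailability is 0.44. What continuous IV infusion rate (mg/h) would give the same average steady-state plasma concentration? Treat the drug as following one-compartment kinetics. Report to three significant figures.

191 mg/h

Equivalent systemic input: infusion rate = F·D/τ.
Rate = 0.44 × 1740 / 4 = 191.4 mg/h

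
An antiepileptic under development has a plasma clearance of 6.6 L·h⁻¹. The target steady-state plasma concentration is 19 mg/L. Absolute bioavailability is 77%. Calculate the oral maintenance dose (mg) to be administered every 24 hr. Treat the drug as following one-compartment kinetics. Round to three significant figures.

D = CL × Css × τ / F = 6.600 × 19 × 24 / 0.77 = 3909 mg

3910 mg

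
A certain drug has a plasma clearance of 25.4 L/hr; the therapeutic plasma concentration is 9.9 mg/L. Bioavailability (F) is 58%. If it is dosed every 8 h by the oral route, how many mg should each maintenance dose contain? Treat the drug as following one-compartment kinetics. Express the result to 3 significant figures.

3470 mg

D = CL × Css × τ / F = 25.40 × 9.9 × 8 / 0.58 = 3468 mg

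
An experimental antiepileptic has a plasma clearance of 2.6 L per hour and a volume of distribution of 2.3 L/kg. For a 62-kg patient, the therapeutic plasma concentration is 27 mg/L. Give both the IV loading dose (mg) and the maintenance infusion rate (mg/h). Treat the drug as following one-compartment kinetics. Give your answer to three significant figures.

(a) 3850 mg; (b) 70.2 mg/h

Total Vd = 2.3 × 62 = 142.6 L
LD = Vd · C_target = 142.6 × 27 = 3850 mg
Maintenance: replace elimination → rate = CL × Css = 2.600 × 27 = 70.20 mg/h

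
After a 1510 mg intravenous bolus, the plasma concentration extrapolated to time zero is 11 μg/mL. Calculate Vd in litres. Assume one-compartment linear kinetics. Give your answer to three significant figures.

137 L

Immediately after an IV bolus, C₀ = Dose / Vd, so Vd = Dose / C₀.
Vd = 1510 / 11 = 137.3 L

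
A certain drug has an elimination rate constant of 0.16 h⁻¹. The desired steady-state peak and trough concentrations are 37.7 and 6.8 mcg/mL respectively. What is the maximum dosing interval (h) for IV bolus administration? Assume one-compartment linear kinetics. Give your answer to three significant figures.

10.7 h

Between IV bolus doses, concentration decays as C = C₀·e^(−kτ), so C_peak/C_trough = e^(kτ).
τ_max = ln(C_peak/C_trough) / k = ln(37.7/6.8) / 0.1600 = 1.713 / 0.1600 = 10.71 h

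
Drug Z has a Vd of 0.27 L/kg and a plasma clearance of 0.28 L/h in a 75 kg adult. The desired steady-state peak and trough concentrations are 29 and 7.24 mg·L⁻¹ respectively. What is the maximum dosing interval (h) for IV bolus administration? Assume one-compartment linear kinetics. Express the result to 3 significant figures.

100 h

Total Vd = 0.27 × 75 = 20.25 L
k = CL / Vd = 0.2800 / 20.25 = 0.01383 h⁻¹
Between IV bolus doses, concentration decays as C = C₀·e^(−kτ), so C_peak/C_trough = e^(kτ).
τ_max = ln(C_peak/C_trough) / k = ln(29/7.24) / 0.01383 = 1.388 / 0.01383 = 100.4 h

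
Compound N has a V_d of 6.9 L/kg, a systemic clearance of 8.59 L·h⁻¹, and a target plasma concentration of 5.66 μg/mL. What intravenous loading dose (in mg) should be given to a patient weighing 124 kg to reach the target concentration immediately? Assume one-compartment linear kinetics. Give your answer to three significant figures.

4840 mg

Vd = 6.9 L/kg × 124 kg = 855.6 L
LD = Vd × C = 855.6 × 5.660 = 4843 mg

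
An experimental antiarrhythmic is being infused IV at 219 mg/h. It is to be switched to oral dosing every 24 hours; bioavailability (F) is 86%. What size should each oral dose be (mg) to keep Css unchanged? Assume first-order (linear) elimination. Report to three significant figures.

6110 mg

To maintain the same Css, the systemic dosing rate must be unchanged: F·D/τ = infusion rate.
D = rate × τ / F = 219 × 24 / 0.86 = 6112 mg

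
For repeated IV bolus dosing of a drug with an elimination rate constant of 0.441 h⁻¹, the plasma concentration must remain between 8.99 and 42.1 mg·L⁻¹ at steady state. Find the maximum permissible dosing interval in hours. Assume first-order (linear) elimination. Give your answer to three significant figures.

3.50 h

Between IV bolus doses, concentration decays as C = C₀·e^(−kτ), so C_peak/C_trough = e^(kτ).
τ_max = ln(C_peak/C_trough) / k = ln(42.1/8.99) / 0.4410 = 1.544 / 0.4410 = 3.501 h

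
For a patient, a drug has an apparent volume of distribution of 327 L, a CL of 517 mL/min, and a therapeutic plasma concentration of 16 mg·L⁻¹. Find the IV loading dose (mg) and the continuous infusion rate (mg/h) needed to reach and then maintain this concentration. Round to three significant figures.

LD = Vd · C_target = 327.0 × 16 = 5232 mg
CL = 517 mL/min = 517 × 0.06 = 31.02 L/h
Maintenance: replace elimination → rate = CL × Css = 31.02 × 16 = 496.3 mg/h

(a) 5230 mg; (b) 496 mg/h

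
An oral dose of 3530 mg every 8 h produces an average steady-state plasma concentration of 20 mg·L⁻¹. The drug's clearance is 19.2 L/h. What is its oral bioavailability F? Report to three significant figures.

F·D/τ = CL·Css at steady state → F = CL·Css·τ / D.
F = 19.2 × 20 × 8 / 3530 = 0.870

0.870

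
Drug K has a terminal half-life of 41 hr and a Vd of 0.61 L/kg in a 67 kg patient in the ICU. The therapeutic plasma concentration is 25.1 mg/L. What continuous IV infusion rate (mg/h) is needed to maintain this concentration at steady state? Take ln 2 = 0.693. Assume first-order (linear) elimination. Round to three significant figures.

Total Vd = 0.61 × 67 = 40.87 L
CL = ln 2 · Vd / t½ = 0.693 × 40.87 / 41 = 0.6908 L/h
Infusion rate = CL × Css = 0.6908 × 25.1 = 17.34 mg/h

17.3 mg/h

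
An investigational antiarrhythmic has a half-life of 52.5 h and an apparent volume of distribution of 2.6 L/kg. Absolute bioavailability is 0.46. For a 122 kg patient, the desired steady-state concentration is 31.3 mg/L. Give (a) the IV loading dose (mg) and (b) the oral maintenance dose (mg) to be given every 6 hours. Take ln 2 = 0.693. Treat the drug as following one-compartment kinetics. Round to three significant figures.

(a) 9930 mg; (b) 1710 mg

Total Vd = 2.6 × 122 = 317.2 L
LD = Vd × C = 317.2 × 31.3 = 9928 mg
CL = 0.693 × Vd / t½ = 0.693 × 317.2 / 52.5 = 4.187 L/h
D = CL × Css × τ / F = 4.187 × 31.3 × 6 / 0.46 = 1709 mg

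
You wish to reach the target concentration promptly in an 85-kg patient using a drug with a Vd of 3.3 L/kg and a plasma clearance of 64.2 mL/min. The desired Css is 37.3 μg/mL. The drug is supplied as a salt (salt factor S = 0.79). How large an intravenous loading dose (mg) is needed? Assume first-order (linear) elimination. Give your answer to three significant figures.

Vd(total) = 85 kg × 3.3 L/kg = 280.5 L
LD = Vd × C / S = 280.5 × 37.30 / 0.79 = 13240 mg

13200 mg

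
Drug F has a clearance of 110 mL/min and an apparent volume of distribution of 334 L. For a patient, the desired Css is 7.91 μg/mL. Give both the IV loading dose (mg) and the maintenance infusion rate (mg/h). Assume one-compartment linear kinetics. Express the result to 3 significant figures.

(a) 2640 mg; (b) 52.2 mg/h

Loading dose = Vd × C = 334.0 × 7.91 = 2642 mg
CL = 110 mL/min = 110 × 0.06 = 6.600 L/h
Maintenance infusion rate = CL × Css = 6.600 × 7.91 = 52.21 mg/h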